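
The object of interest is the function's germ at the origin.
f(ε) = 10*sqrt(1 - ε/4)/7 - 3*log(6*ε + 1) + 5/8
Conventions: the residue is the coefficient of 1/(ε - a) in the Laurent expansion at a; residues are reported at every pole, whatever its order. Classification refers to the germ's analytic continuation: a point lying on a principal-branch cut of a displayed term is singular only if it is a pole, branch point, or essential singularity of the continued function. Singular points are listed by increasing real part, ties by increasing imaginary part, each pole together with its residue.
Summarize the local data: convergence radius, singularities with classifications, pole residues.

Radius of convergence at 0: 1/6.
At -1/6: a logarithmic branch point.
At 4: an algebraic (square-root) branch point.

Branch term (10/7)*sqrt(1 - ε/(4)): its argument vanishes at ε = 4, a square-root branch point, modulus 4.
Branch term (-3)*log(1 - ε/(-1/6)): its argument vanishes at ε = -1/6, a logarithmic branch point, modulus 1/6.
The radius of convergence is the smallest modulus among the singular points: 1/6.
List the singular points by increasing real part (a conjugate pair: the negative imaginary part first).


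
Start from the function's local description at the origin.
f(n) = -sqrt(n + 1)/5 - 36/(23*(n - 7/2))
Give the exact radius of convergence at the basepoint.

The radius of convergence is 1.

Denominator factor (n - 7/2): pole of order 1 at 7/2, modulus 7/2.
Branch term (-1/5)*sqrt(1 - n/(-1)): its argument vanishes at n = -1, a square-root branch point, modulus 1.
The radius of convergence is the smallest modulus among the singular points: 1.


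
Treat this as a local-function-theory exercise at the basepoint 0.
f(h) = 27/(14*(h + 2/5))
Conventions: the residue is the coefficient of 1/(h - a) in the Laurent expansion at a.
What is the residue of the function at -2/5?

At the order-1 pole -2/5 set g(h) = (h - (-2/5))*f(h) = 27/14.
Simple pole: residue = g(a) at a = -2/5, which is 27/14.

The residue is 27/14.


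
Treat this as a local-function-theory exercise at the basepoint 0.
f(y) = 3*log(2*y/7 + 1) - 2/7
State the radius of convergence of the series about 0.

Branch term (3)*log(1 - y/(-7/2)): its argument vanishes at y = -7/2, a logarithmic branch point, modulus 7/2.
The radius of convergence is the smallest modulus among the singular points: 7/2.

The radius of convergence is 7/2.


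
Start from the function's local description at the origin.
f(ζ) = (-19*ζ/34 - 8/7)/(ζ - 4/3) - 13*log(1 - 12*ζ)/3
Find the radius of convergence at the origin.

The radius of convergence is 1/12.

Denominator factor (ζ - 4/3): pole of order 1 at 4/3, modulus 4/3.
Branch term (-13/3)*log(1 - ζ/(1/12)): its argument vanishes at ζ = 1/12, a logarithmic branch point, modulus 1/12.
The radius of convergence is the smallest modulus among the singular points: 1/12.


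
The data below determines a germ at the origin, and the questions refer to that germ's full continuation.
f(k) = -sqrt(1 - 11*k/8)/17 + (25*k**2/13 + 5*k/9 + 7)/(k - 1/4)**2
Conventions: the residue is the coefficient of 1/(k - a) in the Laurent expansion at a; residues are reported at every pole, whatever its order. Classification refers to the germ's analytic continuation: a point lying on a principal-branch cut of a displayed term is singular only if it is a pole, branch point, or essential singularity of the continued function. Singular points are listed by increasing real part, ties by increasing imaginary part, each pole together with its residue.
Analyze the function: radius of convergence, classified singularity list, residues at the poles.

Denominator factor (k - 1/4)^2: pole of order 2 at 1/4, modulus 1/4.
Branch term (-1/17)*sqrt(1 - k/(8/11)): its argument vanishes at k = 8/11, a square-root branch point, modulus 8/11.
The radius of convergence is the smallest modulus among the singular points: 1/4.
The branch term is analytic at 1/4 and contributes nothing to the residue; only the rational part matters.
At the order-2 pole 1/4 set g(k) = (k - (1/4))^2*(rational part) = 25*k**2/13 + 5*k/9 + 7.
Order-2 pole: residue = g'(a); g'(1/4) = 355/234, so the residue is 355/234.
List the singular points by increasing real part (a conjugate pair: the negative imaginary part first).

Radius of convergence at 0: 1/4.
At 1/4: a pole of order 2; residue 355/234.
At 8/11: an algebraic (square-root) branch point.


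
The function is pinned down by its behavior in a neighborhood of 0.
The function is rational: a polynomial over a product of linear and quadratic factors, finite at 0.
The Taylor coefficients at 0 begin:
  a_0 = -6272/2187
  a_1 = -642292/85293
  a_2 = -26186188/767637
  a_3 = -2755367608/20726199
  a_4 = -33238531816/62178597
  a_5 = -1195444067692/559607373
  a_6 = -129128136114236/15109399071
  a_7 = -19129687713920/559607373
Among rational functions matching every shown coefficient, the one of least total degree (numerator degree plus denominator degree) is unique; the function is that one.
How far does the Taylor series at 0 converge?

No rational of total degree below 5 reproduces all 8 coefficients; solving the [1/4] Pade equations on them gives f(ρ) = (19*ρ/13 + 32/21)/((ρ - 1/4)*(ρ + 9/7)**3), whose expansion matches every shown term.
Denominator factor (ρ - 1/4): pole of order 1 at 1/4, modulus 1/4.
Denominator factor (ρ + 9/7)^3: pole of order 3 at -9/7, modulus 9/7.
The radius of convergence is the smallest modulus among the singular points: 1/4.

The radius of convergence is 1/4.


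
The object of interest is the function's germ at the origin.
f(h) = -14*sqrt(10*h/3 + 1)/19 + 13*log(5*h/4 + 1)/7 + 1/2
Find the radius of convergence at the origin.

The radius of convergence is 3/10.

Branch term (-14/19)*sqrt(1 - h/(-3/10)): its argument vanishes at h = -3/10, a square-root branch point, modulus 3/10.
Branch term (13/7)*log(1 - h/(-4/5)): its argument vanishes at h = -4/5, a logarithmic branch point, modulus 4/5.
The radius of convergence is the smallest modulus among the singular points: 3/10.


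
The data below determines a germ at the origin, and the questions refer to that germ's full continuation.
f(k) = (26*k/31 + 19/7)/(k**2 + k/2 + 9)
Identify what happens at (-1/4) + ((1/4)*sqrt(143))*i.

The point is a pole of order 1.

The denominator factor k**2 + k/2 + 9 vanishes at (-1/4) + ((1/4)*sqrt(143))*i and appears to the power 1; the numerator there equals (1087/434) + ((13/62)*sqrt(143))*i, nonzero, and no other factor vanishes.
Hence a pole whose order is the multiplicity, 1.


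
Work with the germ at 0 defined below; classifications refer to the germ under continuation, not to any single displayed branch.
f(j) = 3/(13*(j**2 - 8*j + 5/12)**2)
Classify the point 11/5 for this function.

The point is a regular point.

Denominator factors: j**2 - 8*j + 5/12 = -3703/300 at j = 11/5 — none vanishes.
So the germ continues analytically to 11/5.


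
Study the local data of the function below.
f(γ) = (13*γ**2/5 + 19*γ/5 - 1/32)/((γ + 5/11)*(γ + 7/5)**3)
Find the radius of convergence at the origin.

The radius of convergence is 5/11.

Denominator factor (γ + 7/5)^3: pole of order 3 at -7/5, modulus 7/5.
Denominator factor (γ + 5/11): pole of order 1 at -5/11, modulus 5/11.
The radius of convergence is the smallest modulus among the singular points: 5/11.


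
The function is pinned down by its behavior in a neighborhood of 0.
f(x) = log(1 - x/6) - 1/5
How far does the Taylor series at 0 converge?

Branch term (1)*log(1 - x/(6)): its argument vanishes at x = 6, a logarithmic branch point, modulus 6.
The radius of convergence is the smallest modulus among the singular points: 6.

The radius of convergence is 6.


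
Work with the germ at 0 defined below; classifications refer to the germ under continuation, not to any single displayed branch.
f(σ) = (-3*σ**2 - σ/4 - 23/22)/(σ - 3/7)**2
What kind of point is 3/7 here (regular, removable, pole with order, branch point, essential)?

The point is a pole of order 2.

The denominator factor σ - 3/7 vanishes at 3/7 and appears to the power 2; the numerator there equals -3673/2156, nonzero, and no other factor vanishes.
Hence a pole whose order is the multiplicity, 2.


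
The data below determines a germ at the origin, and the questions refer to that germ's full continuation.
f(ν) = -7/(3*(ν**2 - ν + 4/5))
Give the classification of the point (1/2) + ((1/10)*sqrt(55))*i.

The point is a pole of order 1.

The denominator factor ν**2 - ν + 4/5 vanishes at (1/2) + ((1/10)*sqrt(55))*i and appears to the power 1; the numerator there equals -7/3, nonzero, and no other factor vanishes.
Hence a pole whose order is the multiplicity, 1.


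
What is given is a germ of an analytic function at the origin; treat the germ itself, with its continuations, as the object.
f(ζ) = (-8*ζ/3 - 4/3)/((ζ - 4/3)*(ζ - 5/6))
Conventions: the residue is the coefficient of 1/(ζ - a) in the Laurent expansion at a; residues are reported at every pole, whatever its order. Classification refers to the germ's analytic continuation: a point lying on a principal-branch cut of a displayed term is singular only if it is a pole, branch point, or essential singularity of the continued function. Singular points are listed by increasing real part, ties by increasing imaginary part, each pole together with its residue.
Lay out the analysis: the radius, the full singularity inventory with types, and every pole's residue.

Radius of convergence at 0: 5/6.
At 5/6: a pole of order 1; residue 64/9.
At 4/3: a pole of order 1; residue -88/9.

Denominator factor (ζ - 5/6): pole of order 1 at 5/6, modulus 5/6.
Denominator factor (ζ - 4/3): pole of order 1 at 4/3, modulus 4/3.
The radius of convergence is the smallest modulus among the singular points: 5/6.
At the order-1 pole 5/6 set g(ζ) = (ζ - (5/6))*f(ζ) = (-8*ζ/3 - 4/3)/(ζ - 4/3).
Simple pole: residue = g(a) at a = 5/6, which is 64/9.
At the order-1 pole 4/3 set g(ζ) = (ζ - (4/3))*f(ζ) = (-8*ζ/3 - 4/3)/(ζ - 5/6).
Simple pole: residue = g(a) at a = 4/3, which is -88/9.
List the singular points by increasing real part (a conjugate pair: the negative imaginary part first).


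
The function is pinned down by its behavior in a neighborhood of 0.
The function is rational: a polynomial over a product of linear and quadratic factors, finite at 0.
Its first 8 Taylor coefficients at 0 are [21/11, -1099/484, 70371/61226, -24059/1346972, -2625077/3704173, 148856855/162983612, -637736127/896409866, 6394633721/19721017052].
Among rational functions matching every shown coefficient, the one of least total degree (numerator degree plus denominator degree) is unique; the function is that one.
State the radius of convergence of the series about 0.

No rational of total degree below 4 reproduces all 8 coefficients; solving the [2/2] Pade equations on them gives f(ω) = (-19*ω**2/23 + ω/4 + 3)/(ω**2 + 2*ω + 11/7), whose expansion matches every shown term.
Denominator factor (ω**2 + 2*ω + 11/7): discriminant -16/7, complex-conjugate roots (-1) + ((2/7)*sqrt(7))*i and (-1) - ((2/7)*sqrt(7))*i; poles of order 1, moduli (1/7)*sqrt(77) and (1/7)*sqrt(77).
The radius of convergence is the smallest modulus among the singular points: (1/7)*sqrt(77).

The radius of convergence is (1/7)*sqrt(77).


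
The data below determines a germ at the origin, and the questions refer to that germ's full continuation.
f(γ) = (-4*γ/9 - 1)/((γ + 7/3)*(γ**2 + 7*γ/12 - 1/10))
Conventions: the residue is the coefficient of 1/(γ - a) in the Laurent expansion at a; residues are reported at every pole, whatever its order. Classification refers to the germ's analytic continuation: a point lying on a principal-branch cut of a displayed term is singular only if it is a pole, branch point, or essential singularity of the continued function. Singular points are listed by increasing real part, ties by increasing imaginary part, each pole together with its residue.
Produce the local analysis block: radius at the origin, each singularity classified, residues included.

Radius of convergence at 0: -7/24 + (1/120)*sqrt(2665).
At -7/3: a pole of order 1; residue 20/2151.
At -7/24 - (1/120)*sqrt(2665): a pole of order 1; residue -10/2151 + (10982/1146483)*sqrt(2665).
At -7/24 + (1/120)*sqrt(2665): a pole of order 1; residue -10/2151 - (10982/1146483)*sqrt(2665).


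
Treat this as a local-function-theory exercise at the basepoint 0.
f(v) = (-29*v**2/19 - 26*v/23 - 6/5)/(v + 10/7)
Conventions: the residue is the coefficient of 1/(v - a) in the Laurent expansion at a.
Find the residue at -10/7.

The residue is -289078/107065.

At the order-1 pole -10/7 set g(v) = (v - (-10/7))*f(v) = -29*v**2/19 - 26*v/23 - 6/5.
Simple pole: residue = g(a) at a = -10/7, which is -289078/107065.


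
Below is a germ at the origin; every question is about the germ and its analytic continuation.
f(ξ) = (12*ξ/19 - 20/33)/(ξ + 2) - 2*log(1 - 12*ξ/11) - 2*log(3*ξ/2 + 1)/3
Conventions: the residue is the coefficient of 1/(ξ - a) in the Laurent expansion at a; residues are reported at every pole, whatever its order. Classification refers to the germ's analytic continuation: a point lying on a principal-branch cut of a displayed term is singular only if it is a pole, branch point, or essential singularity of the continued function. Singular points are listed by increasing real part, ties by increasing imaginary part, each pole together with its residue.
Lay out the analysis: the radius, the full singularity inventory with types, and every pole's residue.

Denominator factor (ξ + 2): pole of order 1 at -2, modulus 2.
Branch term (-2/3)*log(1 - ξ/(-2/3)): its argument vanishes at ξ = -2/3, a logarithmic branch point, modulus 2/3.
Branch term (-2)*log(1 - ξ/(11/12)): its argument vanishes at ξ = 11/12, a logarithmic branch point, modulus 11/12.
The radius of convergence is the smallest modulus among the singular points: 2/3.
The branch terms are analytic at -2 and contribute nothing to the residue; only the rational part matters.
At the order-1 pole -2 set g(ξ) = (ξ - (-2))*(rational part) = 12*ξ/19 - 20/33.
Simple pole: residue = g(a) at a = -2, which is -1172/627.
List the singular points by increasing real part (a conjugate pair: the negative imaginary part first).

Radius of convergence at 0: 2/3.
At -2: a pole of order 1; residue -1172/627.
At -2/3: a logarithmic branch point.
At 11/12: a logarithmic branch point.


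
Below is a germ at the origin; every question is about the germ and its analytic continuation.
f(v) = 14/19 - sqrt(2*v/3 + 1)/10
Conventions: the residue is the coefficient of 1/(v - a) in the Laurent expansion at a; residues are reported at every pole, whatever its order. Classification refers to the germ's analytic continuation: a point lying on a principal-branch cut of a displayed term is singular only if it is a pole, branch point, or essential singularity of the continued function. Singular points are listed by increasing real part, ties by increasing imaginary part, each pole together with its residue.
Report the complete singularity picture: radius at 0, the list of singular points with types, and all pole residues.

Radius of convergence at 0: 3/2.
At -3/2: an algebraic (square-root) branch point.

Branch term (-1/10)*sqrt(1 - v/(-3/2)): its argument vanishes at v = -3/2, a square-root branch point, modulus 3/2.
The radius of convergence is the smallest modulus among the singular points: 3/2.


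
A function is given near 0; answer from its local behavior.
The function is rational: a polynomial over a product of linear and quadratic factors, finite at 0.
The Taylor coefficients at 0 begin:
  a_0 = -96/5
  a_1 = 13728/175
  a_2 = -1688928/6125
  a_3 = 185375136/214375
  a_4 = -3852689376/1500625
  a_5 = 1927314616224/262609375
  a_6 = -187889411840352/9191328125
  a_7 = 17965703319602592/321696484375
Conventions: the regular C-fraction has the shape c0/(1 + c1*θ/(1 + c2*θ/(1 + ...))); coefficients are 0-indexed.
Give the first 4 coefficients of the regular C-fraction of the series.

Taylor coefficients (read off): a_0 = -96/5, a_1 = 13728/175, a_2 = -1688928/6125, a_3 = 185375136/214375.
c0 = a_0 = -96/5. Peel one level at a time: if S = 1 + c*θ/S' with S'(0) = 1, then c is the θ-coefficient of S and S' = c*θ/(S - 1).
S_1 = c0/f = 1 + (143/35)*θ + (408/175)*θ^2 + ...; c1 = 143/35.
S_2 = c1*θ/(S_1 - 1) = 1 + (-408/715)*θ + (681264/511225)*θ^2 + ...; c2 = -408/715.
S_3 = c2*θ/(S_2 - 1) = 1 + (28386/12155)*θ + ...; c3 = 28386/12155.

The regular C-fraction coefficients are [-96/5, 143/35, -408/715, 28386/12155].


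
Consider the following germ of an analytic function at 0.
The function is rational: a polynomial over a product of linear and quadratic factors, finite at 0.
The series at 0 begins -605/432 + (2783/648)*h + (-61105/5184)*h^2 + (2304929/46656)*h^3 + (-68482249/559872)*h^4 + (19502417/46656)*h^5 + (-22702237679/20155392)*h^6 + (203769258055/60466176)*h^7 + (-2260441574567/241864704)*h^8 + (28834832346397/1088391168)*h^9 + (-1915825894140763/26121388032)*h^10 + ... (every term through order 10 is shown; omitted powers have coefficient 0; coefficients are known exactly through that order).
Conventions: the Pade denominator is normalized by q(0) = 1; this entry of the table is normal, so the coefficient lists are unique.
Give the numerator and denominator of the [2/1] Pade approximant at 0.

The Pade approximant has numerator coefficients [-605/432, -618431/392688, 146384711/23561280]; denominator coefficients [1, 19049/4545].


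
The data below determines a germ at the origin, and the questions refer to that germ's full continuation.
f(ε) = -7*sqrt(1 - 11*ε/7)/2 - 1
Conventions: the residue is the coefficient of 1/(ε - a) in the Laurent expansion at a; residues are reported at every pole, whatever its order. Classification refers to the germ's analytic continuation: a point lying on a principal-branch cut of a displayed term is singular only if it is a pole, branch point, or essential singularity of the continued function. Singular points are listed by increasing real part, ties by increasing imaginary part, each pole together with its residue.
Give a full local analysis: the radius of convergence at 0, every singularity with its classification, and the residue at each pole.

Branch term (-7/2)*sqrt(1 - ε/(7/11)): its argument vanishes at ε = 7/11, a square-root branch point, modulus 7/11.
The radius of convergence is the smallest modulus among the singular points: 7/11.

Radius of convergence at 0: 7/11.
At 7/11: an algebraic (square-root) branch point.


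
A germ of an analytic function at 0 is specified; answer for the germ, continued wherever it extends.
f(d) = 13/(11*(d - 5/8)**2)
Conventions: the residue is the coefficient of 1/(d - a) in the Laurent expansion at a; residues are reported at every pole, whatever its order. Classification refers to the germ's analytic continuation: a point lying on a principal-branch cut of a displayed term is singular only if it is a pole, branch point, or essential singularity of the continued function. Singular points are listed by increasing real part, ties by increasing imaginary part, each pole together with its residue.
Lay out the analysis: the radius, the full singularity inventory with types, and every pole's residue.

Radius of convergence at 0: 5/8.
At 5/8: a pole of order 2; residue 0.

Denominator factor (d - 5/8)^2: pole of order 2 at 5/8, modulus 5/8.
The radius of convergence is the smallest modulus among the singular points: 5/8.
At the order-2 pole 5/8 set g(d) = (d - (5/8))^2*f(d) = 13/11.
Order-2 pole: residue = g'(a); g'(5/8) = 0, so the residue is 0.


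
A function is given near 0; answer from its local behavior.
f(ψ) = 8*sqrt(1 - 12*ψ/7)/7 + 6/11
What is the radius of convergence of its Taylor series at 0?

Branch term (8/7)*sqrt(1 - ψ/(7/12)): its argument vanishes at ψ = 7/12, a square-root branch point, modulus 7/12.
The radius of convergence is the smallest modulus among the singular points: 7/12.

The radius of convergence is 7/12.


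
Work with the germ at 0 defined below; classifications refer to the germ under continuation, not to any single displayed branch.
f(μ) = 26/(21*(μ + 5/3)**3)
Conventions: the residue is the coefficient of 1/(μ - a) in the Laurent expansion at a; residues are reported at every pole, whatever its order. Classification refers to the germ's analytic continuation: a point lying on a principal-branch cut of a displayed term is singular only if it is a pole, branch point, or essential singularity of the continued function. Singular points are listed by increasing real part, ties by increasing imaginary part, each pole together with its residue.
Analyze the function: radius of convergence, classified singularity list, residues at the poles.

Denominator factor (μ + 5/3)^3: pole of order 3 at -5/3, modulus 5/3.
The radius of convergence is the smallest modulus among the singular points: 5/3.
At the order-3 pole -5/3 set g(μ) = (μ - (-5/3))^3*f(μ) = 26/21.
Order-3 pole: residue = g''(a)/2; g''(-5/3) = 0, so the residue is 0.

Radius of convergence at 0: 5/3.
At -5/3: a pole of order 3; residue 0.


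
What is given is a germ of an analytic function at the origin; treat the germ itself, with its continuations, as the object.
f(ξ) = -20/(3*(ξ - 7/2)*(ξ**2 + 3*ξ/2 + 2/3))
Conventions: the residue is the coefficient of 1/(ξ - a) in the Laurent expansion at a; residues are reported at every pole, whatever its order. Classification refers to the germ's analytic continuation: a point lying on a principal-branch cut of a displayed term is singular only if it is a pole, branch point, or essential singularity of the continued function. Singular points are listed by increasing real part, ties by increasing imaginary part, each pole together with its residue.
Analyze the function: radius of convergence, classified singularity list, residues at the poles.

Radius of convergence at 0: (1/3)*sqrt(6).
At (-3/4) - ((1/12)*sqrt(15))*i: a pole of order 1; residue (20/109) + ((68/109)*sqrt(15))*i.
At (-3/4) + ((1/12)*sqrt(15))*i: a pole of order 1; residue (20/109) - ((68/109)*sqrt(15))*i.
At 7/2: a pole of order 1; residue -40/109.

Denominator factor (ξ**2 + 3*ξ/2 + 2/3): discriminant -5/12, complex-conjugate roots (-3/4) + ((1/12)*sqrt(15))*i and (-3/4) - ((1/12)*sqrt(15))*i; poles of order 1, moduli (1/3)*sqrt(6) and (1/3)*sqrt(6).
Denominator factor (ξ - 7/2): pole of order 1 at 7/2, modulus 7/2.
The radius of convergence is the smallest modulus among the singular points: (1/3)*sqrt(6).
The factor ξ**2 + 3*ξ/2 + 2/3 splits as (ξ - a)(ξ - a') with a = (-3/4) - ((1/12)*sqrt(15))*i, a' = (-3/4) + ((1/12)*sqrt(15))*i. At the order-1 pole a set g(ξ) = (ξ - a)*f(ξ) = [-20/(3*(ξ - 7/2))] / (ξ - a').
Simple pole: residue = g(a) at a = (-3/4) - ((1/12)*sqrt(15))*i, which is (20/109) + ((68/109)*sqrt(15))*i.
The factor ξ**2 + 3*ξ/2 + 2/3 splits as (ξ - a)(ξ - a') with a = (-3/4) + ((1/12)*sqrt(15))*i, a' = (-3/4) - ((1/12)*sqrt(15))*i. At the order-1 pole a set g(ξ) = (ξ - a)*f(ξ) = [-20/(3*(ξ - 7/2))] / (ξ - a').
Simple pole: residue = g(a) at a = (-3/4) + ((1/12)*sqrt(15))*i, which is (20/109) - ((68/109)*sqrt(15))*i.
At the order-1 pole 7/2 set g(ξ) = (ξ - (7/2))*f(ξ) = -20/(3*(ξ**2 + 3*ξ/2 + 2/3)).
Simple pole: residue = g(a) at a = 7/2, which is -40/109.
List the singular points by increasing real part (a conjugate pair: the negative imaginary part first).


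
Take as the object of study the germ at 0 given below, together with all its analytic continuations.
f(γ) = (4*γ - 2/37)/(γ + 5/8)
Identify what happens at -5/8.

The denominator factor γ + 5/8 vanishes at -5/8 and appears to the power 1; the numerator there equals -189/74, nonzero, and no other factor vanishes.
Hence a pole whose order is the multiplicity, 1.

The point is a pole of order 1.


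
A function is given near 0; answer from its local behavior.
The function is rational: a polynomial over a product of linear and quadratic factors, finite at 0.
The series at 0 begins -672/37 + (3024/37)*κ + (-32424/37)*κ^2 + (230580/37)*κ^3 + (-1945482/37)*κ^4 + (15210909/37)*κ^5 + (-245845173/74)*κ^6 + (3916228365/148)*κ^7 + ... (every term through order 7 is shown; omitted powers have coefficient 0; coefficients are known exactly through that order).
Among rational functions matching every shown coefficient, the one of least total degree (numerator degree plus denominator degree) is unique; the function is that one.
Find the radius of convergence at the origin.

The radius of convergence is 1/8.

No rational of total degree below 2 reproduces all 8 coefficients; solving the [0/2] Pade equations on them gives f(κ) = 24/(37*(κ - 2/7)*(κ + 1/8)), whose expansion matches every shown term.
Denominator factor (κ + 1/8): pole of order 1 at -1/8, modulus 1/8.
Denominator factor (κ - 2/7): pole of order 1 at 2/7, modulus 2/7.
The radius of convergence is the smallest modulus among the singular points: 1/8.


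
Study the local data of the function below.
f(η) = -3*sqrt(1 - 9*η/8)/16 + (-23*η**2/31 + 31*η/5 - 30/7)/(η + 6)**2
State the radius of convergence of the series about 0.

The radius of convergence is 8/9.

Denominator factor (η + 6)^2: pole of order 2 at -6, modulus 6.
Branch term (-3/16)*sqrt(1 - η/(8/9)): its argument vanishes at η = 8/9, a square-root branch point, modulus 8/9.
The radius of convergence is the smallest modulus among the singular points: 8/9.


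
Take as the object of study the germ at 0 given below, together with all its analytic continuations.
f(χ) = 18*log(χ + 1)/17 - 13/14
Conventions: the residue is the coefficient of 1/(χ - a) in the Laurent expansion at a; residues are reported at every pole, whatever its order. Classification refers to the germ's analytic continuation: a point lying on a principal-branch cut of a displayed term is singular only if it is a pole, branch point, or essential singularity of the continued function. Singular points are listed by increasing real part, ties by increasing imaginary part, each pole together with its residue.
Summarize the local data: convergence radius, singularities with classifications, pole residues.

Radius of convergence at 0: 1.
At -1: a logarithmic branch point.

Branch term (18/17)*log(1 - χ/(-1)): its argument vanishes at χ = -1, a logarithmic branch point, modulus 1.
The radius of convergence is the smallest modulus among the singular points: 1.


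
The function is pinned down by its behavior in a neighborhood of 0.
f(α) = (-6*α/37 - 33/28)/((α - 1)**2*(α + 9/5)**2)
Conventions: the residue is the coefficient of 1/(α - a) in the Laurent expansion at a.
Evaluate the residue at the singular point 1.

At the order-2 pole 1 set g(α) = (α - (1))^2*f(α) = (-6*α/37 - 33/28)/(α + 9/5)**2.
Order-2 pole: residue = g'(a); g'(1) = 144225/1421392, so the residue is 144225/1421392.

The residue is 144225/1421392.


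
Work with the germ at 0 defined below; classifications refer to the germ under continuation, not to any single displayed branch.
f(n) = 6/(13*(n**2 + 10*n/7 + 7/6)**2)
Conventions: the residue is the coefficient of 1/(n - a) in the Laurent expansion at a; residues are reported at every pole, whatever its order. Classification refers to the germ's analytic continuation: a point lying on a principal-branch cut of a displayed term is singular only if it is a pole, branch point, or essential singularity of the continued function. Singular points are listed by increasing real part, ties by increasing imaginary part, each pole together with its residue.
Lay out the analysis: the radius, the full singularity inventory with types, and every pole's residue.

Denominator factor (n**2 + 10*n/7 + 7/6)^2: discriminant -386/147, complex-conjugate roots (-5/7) + ((1/42)*sqrt(1158))*i and (-5/7) - ((1/42)*sqrt(1158))*i; poles of order 2, moduli (1/6)*sqrt(42) and (1/6)*sqrt(42).
The radius of convergence is the smallest modulus among the singular points: (1/6)*sqrt(42).
The factor n**2 + 10*n/7 + 7/6 splits as (n - a)(n - a') with a = (-5/7) - ((1/42)*sqrt(1158))*i, a' = (-5/7) + ((1/42)*sqrt(1158))*i. At the order-2 pole a set g(n) = (n - a)^2*f(n) = [6/13] / (n - a')^2.
Order-2 pole: residue = g'(a); g'((-5/7) - ((1/42)*sqrt(1158))*i) = ((3087/484237)*sqrt(1158))*i, so the residue is ((3087/484237)*sqrt(1158))*i.
The factor n**2 + 10*n/7 + 7/6 splits as (n - a)(n - a') with a = (-5/7) + ((1/42)*sqrt(1158))*i, a' = (-5/7) - ((1/42)*sqrt(1158))*i. At the order-2 pole a set g(n) = (n - a)^2*f(n) = [6/13] / (n - a')^2.
Order-2 pole: residue = g'(a); g'((-5/7) + ((1/42)*sqrt(1158))*i) = -((3087/484237)*sqrt(1158))*i, so the residue is -((3087/484237)*sqrt(1158))*i.
List the singular points by increasing real part (a conjugate pair: the negative imaginary part first).

Radius of convergence at 0: (1/6)*sqrt(42).
At (-5/7) - ((1/42)*sqrt(1158))*i: a pole of order 2; residue ((3087/484237)*sqrt(1158))*i.
At (-5/7) + ((1/42)*sqrt(1158))*i: a pole of order 2; residue -((3087/484237)*sqrt(1158))*i.


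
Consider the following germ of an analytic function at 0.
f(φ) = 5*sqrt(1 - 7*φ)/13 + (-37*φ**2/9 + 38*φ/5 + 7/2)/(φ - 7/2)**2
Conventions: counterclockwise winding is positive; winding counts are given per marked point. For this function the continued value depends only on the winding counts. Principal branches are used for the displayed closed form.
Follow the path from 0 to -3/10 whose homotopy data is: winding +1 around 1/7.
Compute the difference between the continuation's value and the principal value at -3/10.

Continued minus principal equals -(1/13)*sqrt(310).

The rational part is single-valued and drops out of the difference; each branch term changes only by its own monodromy.
(5/13)*sqrt(1 - φ/(1/7)): winding +1 is odd, the square root flips sign, contributing -2*(5/13)*sqrt(1 - (-3/10)/(1/7)) = -2*(5/13)*sqrt(31/10) = -(1/13)*sqrt(310).
Summing the contributions at φ = -3/10 gives -(1/13)*sqrt(310).


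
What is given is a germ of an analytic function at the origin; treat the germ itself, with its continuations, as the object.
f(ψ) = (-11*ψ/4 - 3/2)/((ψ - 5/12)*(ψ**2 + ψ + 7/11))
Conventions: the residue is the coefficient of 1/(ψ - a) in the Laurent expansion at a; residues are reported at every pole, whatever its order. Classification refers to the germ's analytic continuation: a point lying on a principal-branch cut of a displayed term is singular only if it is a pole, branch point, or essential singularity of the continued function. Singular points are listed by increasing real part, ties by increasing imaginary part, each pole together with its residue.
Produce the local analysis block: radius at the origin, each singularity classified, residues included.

Radius of convergence at 0: 5/12.
At (-1/2) - ((1/22)*sqrt(187))*i: a pole of order 1; residue (4191/3886) - ((3003/66062)*sqrt(187))*i.
At (-1/2) + ((1/22)*sqrt(187))*i: a pole of order 1; residue (4191/3886) + ((3003/66062)*sqrt(187))*i.
At 5/12: a pole of order 1; residue -4191/1943.


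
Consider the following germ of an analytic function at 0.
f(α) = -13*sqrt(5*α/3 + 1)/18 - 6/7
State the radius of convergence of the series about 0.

Branch term (-13/18)*sqrt(1 - α/(-3/5)): its argument vanishes at α = -3/5, a square-root branch point, modulus 3/5.
The radius of convergence is the smallest modulus among the singular points: 3/5.

The radius of convergence is 3/5.


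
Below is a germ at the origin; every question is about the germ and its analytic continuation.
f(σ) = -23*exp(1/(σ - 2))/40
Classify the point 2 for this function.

The exponent 1/(σ - (2)) has a pole at 2, so exp(1/(σ - (2))) takes every nonzero value near it: an essential singularity (not a pole of any order).

The point is an essential singularity.


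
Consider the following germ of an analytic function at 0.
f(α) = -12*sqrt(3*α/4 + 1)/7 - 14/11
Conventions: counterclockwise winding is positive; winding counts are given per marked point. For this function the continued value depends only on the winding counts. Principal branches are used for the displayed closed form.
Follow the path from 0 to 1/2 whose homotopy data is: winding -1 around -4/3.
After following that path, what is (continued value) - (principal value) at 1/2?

Continued minus principal equals (6/7)*sqrt(22).

The rational part is single-valued and drops out of the difference; each branch term changes only by its own monodromy.
(-12/7)*sqrt(1 - α/(-4/3)): winding -1 is odd, the square root flips sign, contributing -2*(-12/7)*sqrt(1 - (1/2)/(-4/3)) = -2*(-12/7)*sqrt(11/8) = (6/7)*sqrt(22).
Summing the contributions at α = 1/2 gives (6/7)*sqrt(22).


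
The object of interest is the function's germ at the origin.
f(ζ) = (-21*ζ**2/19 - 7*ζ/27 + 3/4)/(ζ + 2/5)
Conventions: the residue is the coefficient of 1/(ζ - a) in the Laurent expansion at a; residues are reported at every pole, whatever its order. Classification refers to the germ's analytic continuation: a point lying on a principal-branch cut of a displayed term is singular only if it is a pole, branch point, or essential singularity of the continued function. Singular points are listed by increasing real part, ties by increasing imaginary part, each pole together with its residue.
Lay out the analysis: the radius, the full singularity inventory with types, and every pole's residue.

Denominator factor (ζ + 2/5): pole of order 1 at -2/5, modulus 2/5.
The radius of convergence is the smallest modulus among the singular points: 2/5.
At the order-1 pole -2/5 set g(ζ) = (ζ - (-2/5))*f(ζ) = -21*ζ**2/19 - 7*ζ/27 + 3/4.
Simple pole: residue = g(a) at a = -2/5, which is 34723/51300.

Radius of convergence at 0: 2/5.
At -2/5: a pole of order 1; residue 34723/51300.


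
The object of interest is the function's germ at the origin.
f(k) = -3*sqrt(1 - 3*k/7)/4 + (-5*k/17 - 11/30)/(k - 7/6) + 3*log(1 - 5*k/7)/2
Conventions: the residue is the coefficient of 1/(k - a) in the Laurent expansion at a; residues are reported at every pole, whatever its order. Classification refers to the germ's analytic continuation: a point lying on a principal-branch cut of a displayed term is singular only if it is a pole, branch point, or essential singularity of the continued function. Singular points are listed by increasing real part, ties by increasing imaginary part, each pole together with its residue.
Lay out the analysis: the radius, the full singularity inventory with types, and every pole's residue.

Radius of convergence at 0: 7/6.
At 7/6: a pole of order 1; residue -181/255.
At 7/5: a logarithmic branch point.
At 7/3: an algebraic (square-root) branch point.

Denominator factor (k - 7/6): pole of order 1 at 7/6, modulus 7/6.
Branch term (-3/4)*sqrt(1 - k/(7/3)): its argument vanishes at k = 7/3, a square-root branch point, modulus 7/3.
Branch term (3/2)*log(1 - k/(7/5)): its argument vanishes at k = 7/5, a logarithmic branch point, modulus 7/5.
The radius of convergence is the smallest modulus among the singular points: 7/6.
The branch terms are analytic at 7/6 and contribute nothing to the residue; only the rational part matters.
At the order-1 pole 7/6 set g(k) = (k - (7/6))*(rational part) = -5*k/17 - 11/30.
Simple pole: residue = g(a) at a = 7/6, which is -181/255.
List the singular points by increasing real part (a conjugate pair: the negative imaginary part first).


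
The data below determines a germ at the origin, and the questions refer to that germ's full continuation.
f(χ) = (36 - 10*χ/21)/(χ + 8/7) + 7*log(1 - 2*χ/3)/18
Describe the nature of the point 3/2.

The term (7/18)*log(1 - χ/(3/2)) has argument 1 - 3/2/(3/2) = 0 at 3/2: a logarithmic (infinitely-sheeted) branch point; the remaining terms are analytic or single-valued there.

The point is a logarithmic branch point.


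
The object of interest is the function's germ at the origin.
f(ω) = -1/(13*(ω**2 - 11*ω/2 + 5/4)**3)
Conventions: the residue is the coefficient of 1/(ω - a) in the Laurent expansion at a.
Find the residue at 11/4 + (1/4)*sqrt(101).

The factor ω**2 - 11*ω/2 + 5/4 splits as (ω - a)(ω - a') with a = 11/4 + (1/4)*sqrt(101), a' = 11/4 - (1/4)*sqrt(101). At the order-3 pole a set g(ω) = (ω - a)^3*f(ω) = [-1/13] / (ω - a')^3.
Order-3 pole: residue = g''(a)/2; g''(11/4 + (1/4)*sqrt(101)) = -(384/13393913)*sqrt(101), so the residue is -(192/13393913)*sqrt(101).

The residue is -(192/13393913)*sqrt(101).


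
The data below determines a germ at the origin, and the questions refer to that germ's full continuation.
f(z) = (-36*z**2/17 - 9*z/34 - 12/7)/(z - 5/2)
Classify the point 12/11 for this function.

Denominator factors: z - 5/2 = -31/22 at z = 12/11 — none vanishes.
So the germ continues analytically to 12/11.

The point is a regular point.


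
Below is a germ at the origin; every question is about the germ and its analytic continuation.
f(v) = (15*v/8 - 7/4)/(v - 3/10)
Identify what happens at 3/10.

The point is a pole of order 1.

The denominator factor v - 3/10 vanishes at 3/10 and appears to the power 1; the numerator there equals -19/16, nonzero, and no other factor vanishes.
Hence a pole whose order is the multiplicity, 1.


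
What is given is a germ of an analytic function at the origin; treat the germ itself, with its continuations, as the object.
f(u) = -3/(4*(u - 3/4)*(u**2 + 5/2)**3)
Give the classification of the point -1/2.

The point is a regular point.

Denominator factors: u**2 + 5/2 = 11/4 at u = -1/2; u - 3/4 = -5/4 at u = -1/2 — none vanishes.
So the germ continues analytically to -1/2.


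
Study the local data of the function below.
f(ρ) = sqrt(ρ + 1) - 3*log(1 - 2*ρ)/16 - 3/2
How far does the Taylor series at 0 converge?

The radius of convergence is 1/2.

Branch term (-3/16)*log(1 - ρ/(1/2)): its argument vanishes at ρ = 1/2, a logarithmic branch point, modulus 1/2.
Branch term (1)*sqrt(1 - ρ/(-1)): its argument vanishes at ρ = -1, a square-root branch point, modulus 1.
The radius of convergence is the smallest modulus among the singular points: 1/2.


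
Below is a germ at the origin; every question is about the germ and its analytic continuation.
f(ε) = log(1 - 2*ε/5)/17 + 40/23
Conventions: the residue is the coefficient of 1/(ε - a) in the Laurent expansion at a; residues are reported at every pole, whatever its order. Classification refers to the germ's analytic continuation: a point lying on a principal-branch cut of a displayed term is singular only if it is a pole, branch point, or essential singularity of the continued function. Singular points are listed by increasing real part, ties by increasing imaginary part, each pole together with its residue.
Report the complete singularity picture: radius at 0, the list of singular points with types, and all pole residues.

Branch term (1/17)*log(1 - ε/(5/2)): its argument vanishes at ε = 5/2, a logarithmic branch point, modulus 5/2.
The radius of convergence is the smallest modulus among the singular points: 5/2.

Radius of convergence at 0: 5/2.
At 5/2: a logarithmic branch point.


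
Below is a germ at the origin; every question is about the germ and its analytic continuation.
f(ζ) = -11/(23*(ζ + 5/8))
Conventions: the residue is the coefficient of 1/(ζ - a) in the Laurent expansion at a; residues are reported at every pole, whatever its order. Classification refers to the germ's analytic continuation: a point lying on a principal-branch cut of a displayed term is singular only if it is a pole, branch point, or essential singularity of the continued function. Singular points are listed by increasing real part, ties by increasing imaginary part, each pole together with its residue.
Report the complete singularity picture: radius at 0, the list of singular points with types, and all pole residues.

Radius of convergence at 0: 5/8.
At -5/8: a pole of order 1; residue -11/23.

Denominator factor (ζ + 5/8): pole of order 1 at -5/8, modulus 5/8.
The radius of convergence is the smallest modulus among the singular points: 5/8.
At the order-1 pole -5/8 set g(ζ) = (ζ - (-5/8))*f(ζ) = -11/23.
Simple pole: residue = g(a) at a = -5/8, which is -11/23.


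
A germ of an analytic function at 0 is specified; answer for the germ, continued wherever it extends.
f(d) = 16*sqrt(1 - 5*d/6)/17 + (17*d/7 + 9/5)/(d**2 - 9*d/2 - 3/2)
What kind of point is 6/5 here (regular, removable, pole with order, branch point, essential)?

The term (16/17)*sqrt(1 - d/(6/5)) has argument 1 - 6/5/(6/5) = 0 at 6/5: a square-root (algebraic, two-sheeted) branch point; the remaining terms are analytic or single-valued there.

The point is an algebraic (square-root) branch point.
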